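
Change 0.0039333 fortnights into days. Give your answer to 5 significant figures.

0.055066 d

1 fortnight = 14.0000 d.
Then 0.0039333 × 14.0000 ≈ 0.055066 d.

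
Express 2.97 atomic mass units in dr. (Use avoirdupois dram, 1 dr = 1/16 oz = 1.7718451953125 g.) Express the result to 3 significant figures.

2.78 × 10^-24 dr

1 atomic mass unit = 9.37181 × 10^-25 dr.
So 2.97 × 9.37181 × 10^-25 ≈ 2.78 × 10^-24 dr.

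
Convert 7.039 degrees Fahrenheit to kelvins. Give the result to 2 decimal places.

259.28 K

K = (°F + 459.67) × 5/9.
Applying the formula gives 259.28 K.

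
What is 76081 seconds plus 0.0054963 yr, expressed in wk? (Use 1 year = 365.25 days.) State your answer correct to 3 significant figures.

0.413 weeks

76081 s = 0.125795 wk and 0.0054963 yr = 0.286789 wk.
0.125795 + 0.286789 ≈ 0.413 wk.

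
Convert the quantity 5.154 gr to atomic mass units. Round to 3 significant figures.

2.01 × 10^23 u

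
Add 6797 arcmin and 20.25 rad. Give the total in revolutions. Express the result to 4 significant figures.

6797 arcmin = 0.314676 rev and 20.25 rad = 3.22289 rev.
0.314676 + 3.22289 ≈ 3.538 rev.

3.538 revolutions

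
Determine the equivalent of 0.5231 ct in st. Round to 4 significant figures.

1 ct = 3.14946e-5 stone.
Thus 0.5231 × 3.14946e-5 ≈ 1.647e-5 st.

1.647e-5 st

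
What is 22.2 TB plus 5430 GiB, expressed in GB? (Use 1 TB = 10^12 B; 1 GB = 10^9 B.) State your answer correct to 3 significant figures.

28000 GB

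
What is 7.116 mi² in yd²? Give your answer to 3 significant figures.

1 mi² = 3.09760e+6 yd².
Thus 7.116 × 3.09760e+6 ≈ 2.20e+7 yd².

2.20e+7 yd²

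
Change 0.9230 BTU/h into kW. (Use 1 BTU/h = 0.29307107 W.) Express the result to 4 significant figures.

0.0002705 kilowatts

1 BTU/h = 0.000293071 kW.
So 0.9230 × 0.000293071 ≈ 0.0002705 kW.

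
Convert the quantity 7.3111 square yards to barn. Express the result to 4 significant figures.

1 yd² = 8.36127 × 10^27 barn.
So 7.3111 × 8.36127 × 10^27 ≈ 6.113 × 10^28 barn.

6.113 × 10^28 barns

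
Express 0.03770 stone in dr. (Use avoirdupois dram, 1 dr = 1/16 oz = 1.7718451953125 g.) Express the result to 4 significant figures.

1 stone = 3584.00 dr.
Then 0.03770 × 3584.00 ≈ 135.1 dr.

135.1 drams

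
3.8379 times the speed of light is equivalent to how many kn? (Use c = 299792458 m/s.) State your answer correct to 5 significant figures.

1 speed of light = 5.82750 × 10^8 kn.
Then 3.8379 × 5.82750 × 10^8 ≈ 2.2365 × 10^9 kn.

2.2365 × 10^9 kn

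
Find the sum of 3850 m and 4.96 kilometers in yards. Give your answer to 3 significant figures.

9630 yd

3850 m = 4210.41 yd and 4.96 km = 5424.32 yd.
4210.41 + 5424.32 ≈ 9630 yd.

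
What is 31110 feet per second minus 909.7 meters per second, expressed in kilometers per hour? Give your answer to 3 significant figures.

31110 ft/s = 34136.4 km/h and 909.7 m/s = 3274.92 km/h.
34136.4 − 3274.92 ≈ 30900 km/h.

30900 kilometers per hour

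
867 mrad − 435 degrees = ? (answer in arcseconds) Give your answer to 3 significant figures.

-1.39e+6 arcseconds

867 mrad = 178832 arcsec and 435 ° = 1.56600e+6 arcsec.
178832 − 1.56600e+6 ≈ -1.39e+6 arcsec.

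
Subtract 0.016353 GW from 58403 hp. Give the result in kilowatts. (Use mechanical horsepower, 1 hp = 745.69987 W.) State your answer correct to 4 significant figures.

58403 hp = 43551.1 kW and 0.016353 GW = 16353.0 kW.
43551.1 − 16353.0 ≈ 27200 kW.

27200 kilowatts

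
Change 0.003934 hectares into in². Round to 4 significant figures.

60980 in²

1 hectare = 1.55000 × 10^7 square inches.
Then 0.003934 × 1.55000 × 10^7 ≈ 60980 in².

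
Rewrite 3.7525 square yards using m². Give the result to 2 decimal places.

3.14 m²

1 square yard = 0.836127 square meters.
Then 3.7525 × 0.836127 ≈ 3.14 m².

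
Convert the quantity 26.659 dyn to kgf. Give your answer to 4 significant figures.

1 dyne = 1.01972e-6 kilograms-force.
26.659 × 1.01972e-6 ≈ 2.718e-5 kgf.

2.718e-5 kilograms-force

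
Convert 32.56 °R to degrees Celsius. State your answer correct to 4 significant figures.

-255.1 degrees Celsius

°R = (°C + 273.15) × 9/5.
Applying the formula gives -255.1 °C.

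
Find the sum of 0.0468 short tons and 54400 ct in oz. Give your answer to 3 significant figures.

0.0468 short ton = 1497.60 oz and 54400 ct = 383.781 oz.
1497.60 + 383.781 ≈ 1880 oz.

1880 ounces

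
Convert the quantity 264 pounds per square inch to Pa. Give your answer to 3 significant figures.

1 pound per square inch = 6894.76 pascals.
264 × 6894.76 ≈ 1.82e+6 Pa.

1.82e+6 Pa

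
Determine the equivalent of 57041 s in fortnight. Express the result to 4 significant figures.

1 second = 8.26720e-7 fortnights.
Thus 57041 × 8.26720e-7 ≈ 0.04716 fortnight.

0.04716 fortnight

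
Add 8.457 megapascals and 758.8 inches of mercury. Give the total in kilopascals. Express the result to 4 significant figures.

8.457 MPa = 8457.00 kPa and 758.8 inHg = 2569.59 kPa.
8457.00 + 2569.59 ≈ 11030 kPa.

11030 kPa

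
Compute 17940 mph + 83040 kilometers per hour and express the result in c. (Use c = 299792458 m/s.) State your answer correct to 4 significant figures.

0.0001037 times the speed of light

17940 mph = 2.67515e-5 c and 83040 km/h = 7.69421e-5 c.
2.67515e-5 + 7.69421e-5 ≈ 0.0001037 c.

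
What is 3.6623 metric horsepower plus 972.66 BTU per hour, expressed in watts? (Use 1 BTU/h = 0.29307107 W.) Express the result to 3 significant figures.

3.6623 PS = 2693.62 W and 972.66 BTU/h = 285.059 W.
2693.62 + 285.059 ≈ 2980 W.

2980 W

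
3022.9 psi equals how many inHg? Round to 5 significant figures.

6154.7 inches of mercury

1 psi = 2.03602 inHg.
So 3022.9 × 2.03602 ≈ 6154.7 inHg.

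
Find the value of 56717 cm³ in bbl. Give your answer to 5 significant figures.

1 cubic centimeter = 6.28981e-6 bbl.
So 56717 × 6.28981e-6 ≈ 0.35674 bbl.

0.35674 bbl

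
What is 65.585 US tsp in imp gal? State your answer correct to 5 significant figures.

0.071108 imperial gallons

1 US tsp = 0.00108421 imperial gallons.
65.585 × 0.00108421 ≈ 0.071108 imp gal.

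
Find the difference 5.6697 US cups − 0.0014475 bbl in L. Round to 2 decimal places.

1.11 liters

5.6697 US cup = 1.34138 L and 0.0014475 bbl = 0.230134 L.
1.34138 − 0.230134 ≈ 1.11 L.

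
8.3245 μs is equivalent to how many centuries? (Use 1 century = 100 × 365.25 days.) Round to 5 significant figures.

1 μs = 3.16881 × 10^-16 centuries.
8.3245 × 3.16881 × 10^-16 ≈ 2.6379 × 10^-15 century.

2.6379 × 10^-15 century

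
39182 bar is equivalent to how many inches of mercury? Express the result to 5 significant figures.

1.1570 × 10^6 inHg

1 bar = 29.5300 inches of mercury.
So 39182 × 29.5300 ≈ 1.1570 × 10^6 inHg.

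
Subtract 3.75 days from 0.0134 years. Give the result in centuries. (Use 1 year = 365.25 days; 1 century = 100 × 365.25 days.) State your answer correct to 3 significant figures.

0.0134 yr = 0.000134000 century and 3.75 d = 0.000102669 century.
0.000134000 − 0.000102669 ≈ 3.13 × 10^-5 century.

3.13 × 10^-5 century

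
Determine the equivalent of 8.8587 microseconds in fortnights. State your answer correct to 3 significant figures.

1 microsecond = 8.26720e-13 fortnight.
Thus 8.8587 × 8.26720e-13 ≈ 7.32e-12 fortnight.

7.32e-12 fortnights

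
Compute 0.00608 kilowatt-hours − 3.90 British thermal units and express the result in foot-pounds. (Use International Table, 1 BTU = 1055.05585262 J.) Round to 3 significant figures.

0.00608 kWh = 16143.8 ft·lbf and 3.90 BTU = 3034.86 ft·lbf.
16143.8 − 3034.86 ≈ 13100 ft·lbf.

13100 foot-pounds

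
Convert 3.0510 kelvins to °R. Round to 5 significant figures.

5.4918 degrees Rankine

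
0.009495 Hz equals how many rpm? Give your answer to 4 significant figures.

0.5697 revolutions per minute

1 hertz = 60.0000 revolutions per minute.
So 0.009495 × 60.0000 ≈ 0.5697 rpm.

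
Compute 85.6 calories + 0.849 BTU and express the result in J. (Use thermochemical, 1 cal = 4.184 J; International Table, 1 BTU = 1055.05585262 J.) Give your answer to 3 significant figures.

85.6 cal = 358.150 J and 0.849 BTU = 895.742 J.
358.150 + 895.742 ≈ 1250 J.

1250 joules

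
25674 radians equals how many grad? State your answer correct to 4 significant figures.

1.634e+6 grad

1 radian = 63.6620 gradians.
Then 25674 × 63.6620 ≈ 1.634e+6 grad.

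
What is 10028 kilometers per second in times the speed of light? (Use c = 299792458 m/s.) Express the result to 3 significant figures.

1 km/s = 3.33564e-6 times the speed of light.
Then 10028 × 3.33564e-6 ≈ 0.0334 c.

0.0334 times the speed of light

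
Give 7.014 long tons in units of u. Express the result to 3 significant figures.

4.29 × 10^30 u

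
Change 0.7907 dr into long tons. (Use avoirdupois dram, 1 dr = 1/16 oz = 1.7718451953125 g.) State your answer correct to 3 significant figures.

1.38 × 10^-6 long tons

1 dram = 1.74386 × 10^-6 long ton.
0.7907 × 1.74386 × 10^-6 ≈ 1.38 × 10^-6 long ton.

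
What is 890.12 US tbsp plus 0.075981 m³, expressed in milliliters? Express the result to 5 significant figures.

890.12 US tbsp = 13162.0 mL and 0.075981 m³ = 75981.0 mL.
13162.0 + 75981.0 ≈ 89143 mL.

89143 mL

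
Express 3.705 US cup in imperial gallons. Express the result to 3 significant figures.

0.193 imperial gallons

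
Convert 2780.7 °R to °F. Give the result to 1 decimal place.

°R = °F + 459.67.
Applying the formula gives 2321.0 °F.

2321.0 °F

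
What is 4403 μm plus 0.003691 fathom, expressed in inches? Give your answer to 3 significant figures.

0.439 in

4403 μm = 0.173346 in and 0.003691 fathom = 0.265752 in.
0.173346 + 0.265752 ≈ 0.439 in.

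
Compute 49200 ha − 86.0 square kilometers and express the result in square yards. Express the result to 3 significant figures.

49200 ha = 5.88427e+8 yd² and 86.0 km² = 1.02855e+8 yd².
5.88427e+8 − 1.02855e+8 ≈ 4.86e+8 yd².

4.86e+8 yd²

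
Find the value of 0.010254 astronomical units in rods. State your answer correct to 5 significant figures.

3.0501 × 10^8 rods

1 au = 2.97459 × 10^10 rod.
0.010254 × 2.97459 × 10^10 ≈ 3.0501 × 10^8 rod.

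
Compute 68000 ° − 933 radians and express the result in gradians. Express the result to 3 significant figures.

68000 ° = 75555.6 grad and 933 rad = 59396.6 grad.
75555.6 − 59396.6 ≈ 16200 grad.

16200 grad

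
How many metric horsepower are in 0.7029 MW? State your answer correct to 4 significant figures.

955.7 metric horsepower

1 megawatt = 1359.62 PS.
Thus 0.7029 × 1359.62 ≈ 955.7 PS.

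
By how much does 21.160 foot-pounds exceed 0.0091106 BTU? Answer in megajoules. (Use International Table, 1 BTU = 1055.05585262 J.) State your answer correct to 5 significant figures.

1.9077 × 10^-5 megajoules

21.160 ft·lbf = 2.86891 × 10^-5 MJ and 0.0091106 BTU = 9.61219 × 10^-6 MJ.
2.86891 × 10^-5 − 9.61219 × 10^-6 ≈ 1.9077 × 10^-5 MJ.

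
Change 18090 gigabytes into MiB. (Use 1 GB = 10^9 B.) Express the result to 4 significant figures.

1 gigabyte = 953.674 mebibytes.
18090 × 953.674 ≈ 1.725e+7 MiB.

1.725e+7 mebibytes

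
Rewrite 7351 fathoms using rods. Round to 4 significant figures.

1 fathom = 0.363636 rods.
Then 7351 × 0.363636 ≈ 2673 rod.

2673 rod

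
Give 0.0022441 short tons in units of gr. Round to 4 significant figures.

31420 gr

1 short ton = 1.40000 × 10^7 grains.
Then 0.0022441 × 1.40000 × 10^7 ≈ 31420 gr.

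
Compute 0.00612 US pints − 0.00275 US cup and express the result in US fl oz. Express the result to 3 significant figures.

0.00612 US pt = 0.0979200 US fl oz and 0.00275 US cup = 0.0220000 US fl oz.
0.0979200 − 0.0220000 ≈ 0.0759 US fl oz.

0.0759 US fluid ounces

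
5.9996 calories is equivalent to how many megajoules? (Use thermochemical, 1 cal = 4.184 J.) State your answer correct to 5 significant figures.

2.5102e-5 MJ

1 calorie = 4.18400e-6 MJ.
Then 5.9996 × 4.18400e-6 ≈ 2.5102e-5 MJ.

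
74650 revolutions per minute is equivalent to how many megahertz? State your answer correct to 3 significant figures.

1 rpm = 1.66667 × 10^-8 MHz.
74650 × 1.66667 × 10^-8 ≈ 0.00124 MHz.

0.00124 MHz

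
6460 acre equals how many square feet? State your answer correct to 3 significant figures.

2.81 × 10^8 square feet

1 acre = 43560.0 ft².
6460 × 43560.0 ≈ 2.81 × 10^8 ft².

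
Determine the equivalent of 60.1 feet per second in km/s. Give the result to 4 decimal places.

0.0183 kilometers per second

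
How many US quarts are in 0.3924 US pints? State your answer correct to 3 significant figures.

1 US pint = 0.500000 US qt.
0.3924 × 0.500000 ≈ 0.196 US qt.

0.196 US quarts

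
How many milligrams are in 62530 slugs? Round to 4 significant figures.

1 slug = 1.45939e+7 milligrams.
Then 62530 × 1.45939e+7 ≈ 9.126e+11 mg.

9.126e+11 mg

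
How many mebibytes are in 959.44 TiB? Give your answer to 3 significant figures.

1 tebibyte = 1.04858 × 10^6 MiB.
Thus 959.44 × 1.04858 × 10^6 ≈ 1.01 × 10^9 MiB.

1.01 × 10^9 MiB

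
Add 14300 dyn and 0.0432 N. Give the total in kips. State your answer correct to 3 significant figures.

4.19 × 10^-5 kip

14300 dyn = 3.21477 × 10^-5 kip and 0.0432 N = 9.71175 × 10^-6 kip.
3.21477 × 10^-5 + 9.71175 × 10^-6 ≈ 4.19 × 10^-5 kip.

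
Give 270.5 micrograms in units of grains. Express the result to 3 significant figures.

0.00417 gr

1 microgram = 1.54324e-5 grains.
Thus 270.5 × 1.54324e-5 ≈ 0.00417 gr.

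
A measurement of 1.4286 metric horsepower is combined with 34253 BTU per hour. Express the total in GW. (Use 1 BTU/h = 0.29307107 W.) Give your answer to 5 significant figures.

1.4286 PS = 1.05073 × 10^-6 GW and 34253 BTU/h = 1.00386 × 10^-5 GW.
1.05073 × 10^-6 + 1.00386 × 10^-5 ≈ 1.1089 × 10^-5 GW.

1.1089 × 10^-5 gigawatts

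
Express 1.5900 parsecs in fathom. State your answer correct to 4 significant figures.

2.683e+16 fathoms

1 parsec = 1.68727e+16 fathoms.
Thus 1.5900 × 1.68727e+16 ≈ 2.683e+16 fathom.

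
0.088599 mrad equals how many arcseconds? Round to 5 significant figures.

18.275 arcsec

1 mrad = 206.265 arcsec.
Then 0.088599 × 206.265 ≈ 18.275 arcsec.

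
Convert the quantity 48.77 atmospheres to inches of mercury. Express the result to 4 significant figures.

1459 inches of mercury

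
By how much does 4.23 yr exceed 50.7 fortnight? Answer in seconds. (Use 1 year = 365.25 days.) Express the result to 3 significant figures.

7.22 × 10^7 seconds

4.23 yr = 1.33489 × 10^8 s and 50.7 fortnight = 6.13267 × 10^7 s.
1.33489 × 10^8 − 6.13267 × 10^7 ≈ 7.22 × 10^7 s.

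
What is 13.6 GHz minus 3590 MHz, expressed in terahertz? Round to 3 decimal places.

0.010 THz

13.6 GHz = 0.0136000 THz and 3590 MHz = 0.00359000 THz.
0.0136000 − 0.00359000 ≈ 0.010 THz.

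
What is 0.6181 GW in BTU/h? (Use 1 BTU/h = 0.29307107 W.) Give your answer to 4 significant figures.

2.109e+9 BTU/h

1 gigawatt = 3.41214e+9 BTU per hour.
So 0.6181 × 3.41214e+9 ≈ 2.109e+9 BTU/h.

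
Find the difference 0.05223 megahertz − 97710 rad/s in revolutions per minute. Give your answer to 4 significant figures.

2.201e+6 rpm

0.05223 MHz = 3.13380e+6 rpm and 97710 rad/s = 933062 rpm.
3.13380e+6 − 933062 ≈ 2.201e+6 rpm.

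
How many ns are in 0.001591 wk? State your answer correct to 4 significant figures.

9.622 × 10^11 ns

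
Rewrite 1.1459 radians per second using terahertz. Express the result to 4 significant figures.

1 rad/s = 1.59155 × 10^-13 THz.
So 1.1459 × 1.59155 × 10^-13 ≈ 1.824 × 10^-13 THz.

1.824 × 10^-13 terahertz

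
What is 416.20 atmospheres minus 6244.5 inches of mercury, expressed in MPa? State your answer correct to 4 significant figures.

416.20 atm = 42.1715 MPa and 6244.5 inHg = 21.1463 MPa.
42.1715 − 21.1463 ≈ 21.03 MPa.

21.03 megapascals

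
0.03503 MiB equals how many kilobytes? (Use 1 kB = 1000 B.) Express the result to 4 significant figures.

1 MiB = 1048.58 kilobytes.
So 0.03503 × 1048.58 ≈ 36.73 kB.

36.73 kB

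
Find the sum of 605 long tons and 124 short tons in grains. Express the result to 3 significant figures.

1.12 × 10^10 gr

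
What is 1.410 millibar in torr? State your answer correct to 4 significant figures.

1.058 torr

1 millibar = 0.750062 torr.
Then 1.410 × 0.750062 ≈ 1.058 torr.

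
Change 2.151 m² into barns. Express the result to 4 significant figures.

1 square meter = 1.00000 × 10^28 barns.
2.151 × 1.00000 × 10^28 ≈ 2.151 × 10^28 barn.

2.151 × 10^28 barn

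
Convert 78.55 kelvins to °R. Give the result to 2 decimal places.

°R = K × 9/5.
Applying the formula gives 141.39 °R.

141.39 degrees Rankine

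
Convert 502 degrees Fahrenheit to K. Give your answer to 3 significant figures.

534 K

K = (°F + 459.67) × 5/9.
Applying the formula gives 534 K.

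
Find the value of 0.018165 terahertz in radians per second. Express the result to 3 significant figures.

1.14e+11 radians per second

1 terahertz = 6.28319e+12 radians per second.
Then 0.018165 × 6.28319e+12 ≈ 1.14e+11 rad/s.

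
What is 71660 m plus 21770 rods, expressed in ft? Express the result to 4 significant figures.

71660 m = 235105 ft and 21770 rod = 359205 ft.
235105 + 359205 ≈ 594300 ft.

594300 feet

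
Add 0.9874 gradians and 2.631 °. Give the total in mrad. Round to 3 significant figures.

61.4 mrad

0.9874 grad = 15.5100 mrad and 2.631 ° = 45.9196 mrad.
15.5100 + 45.9196 ≈ 61.4 mrad.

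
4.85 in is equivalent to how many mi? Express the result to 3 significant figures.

7.65e-5 mi

1 inch = 1.57828e-5 mi.
Then 4.85 × 1.57828e-5 ≈ 7.65e-5 mi.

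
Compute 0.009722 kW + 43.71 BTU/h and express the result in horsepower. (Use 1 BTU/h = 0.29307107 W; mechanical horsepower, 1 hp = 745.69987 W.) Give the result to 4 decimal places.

0.0302 hp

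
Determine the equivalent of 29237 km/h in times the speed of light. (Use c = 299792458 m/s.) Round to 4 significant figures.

1 km/h = 9.26567e-10 c.
Then 29237 × 9.26567e-10 ≈ 2.709e-5 c.

2.709e-5 times the speed of light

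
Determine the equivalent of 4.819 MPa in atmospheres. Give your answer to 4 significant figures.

47.56 atmospheres

1 megapascal = 9.86923 atmospheres.
So 4.819 × 9.86923 ≈ 47.56 atm.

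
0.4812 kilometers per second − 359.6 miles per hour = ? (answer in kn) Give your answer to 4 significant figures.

622.9 kn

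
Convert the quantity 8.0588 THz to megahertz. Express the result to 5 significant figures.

1 terahertz = 1.00000e+6 megahertz.
Then 8.0588 × 1.00000e+6 ≈ 8.0588e+6 MHz.

8.0588e+6 megahertz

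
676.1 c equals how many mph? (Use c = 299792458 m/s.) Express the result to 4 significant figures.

1 speed of light = 6.70617e+8 mph.
676.1 × 6.70617e+8 ≈ 4.534e+11 mph.

4.534e+11 mph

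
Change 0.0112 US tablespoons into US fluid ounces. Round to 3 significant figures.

0.00560 US fl oz

1 US tbsp = 0.500000 US fl oz.
Then 0.0112 × 0.500000 ≈ 0.00560 US fl oz.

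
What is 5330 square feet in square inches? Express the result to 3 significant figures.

768000 in²

1 square foot = 144.000 square inches.
Then 5330 × 144.000 ≈ 768000 in².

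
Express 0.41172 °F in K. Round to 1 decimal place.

255.6 K

K = (°F + 459.67) × 5/9.
Applying the formula gives 255.6 K.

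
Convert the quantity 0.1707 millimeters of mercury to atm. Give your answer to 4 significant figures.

1 mmHg = 0.00131579 atm.
So 0.1707 × 0.00131579 ≈ 0.0002246 atm.

0.0002246 atmospheres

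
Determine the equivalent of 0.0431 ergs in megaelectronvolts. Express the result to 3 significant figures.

26900 MeV

1 erg = 624151 MeV.
0.0431 × 624151 ≈ 26900 MeV.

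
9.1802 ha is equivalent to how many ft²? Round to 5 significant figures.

988150 ft²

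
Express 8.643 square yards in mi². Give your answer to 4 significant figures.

2.790 × 10^-6 mi²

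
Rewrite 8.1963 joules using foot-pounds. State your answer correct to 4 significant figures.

6.045 ft·lbf

1 joule = 0.737562 ft·lbf.
8.1963 × 0.737562 ≈ 6.045 ft·lbf.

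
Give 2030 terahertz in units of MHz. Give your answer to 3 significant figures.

1 THz = 1.00000e+6 megahertz.
Then 2030 × 1.00000e+6 ≈ 2.03e+9 MHz.

2.03e+9 megahertz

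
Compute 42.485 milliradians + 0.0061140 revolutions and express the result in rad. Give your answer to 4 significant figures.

42.485 mrad = 0.0424850 rad and 0.0061140 rev = 0.0384154 rad.
0.0424850 + 0.0384154 ≈ 0.08090 rad.

0.08090 rad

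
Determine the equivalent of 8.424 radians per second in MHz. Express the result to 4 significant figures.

1.341 × 10^-6 MHz

1 radian per second = 1.59155 × 10^-7 MHz.
8.424 × 1.59155 × 10^-7 ≈ 1.341 × 10^-6 MHz.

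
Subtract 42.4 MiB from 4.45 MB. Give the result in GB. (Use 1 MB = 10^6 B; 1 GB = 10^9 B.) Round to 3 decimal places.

4.45 MB = 0.00445000 GB and 42.4 MiB = 0.0444596 GB.
0.00445000 − 0.0444596 ≈ -0.040 GB.

-0.040 gigabytes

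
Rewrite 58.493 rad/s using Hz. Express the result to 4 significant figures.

9.309 hertz

1 rad/s = 0.159155 Hz.
Then 58.493 × 0.159155 ≈ 9.309 Hz.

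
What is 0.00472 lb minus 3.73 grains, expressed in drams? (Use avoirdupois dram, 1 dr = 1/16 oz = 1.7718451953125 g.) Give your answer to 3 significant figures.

0.00472 lb = 1.20832 dr and 3.73 gr = 0.136411 dr.
1.20832 − 0.136411 ≈ 1.07 dr.

1.07 drams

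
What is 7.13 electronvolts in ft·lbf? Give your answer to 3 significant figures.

1 electronvolt = 1.18170 × 10^-19 ft·lbf.
So 7.13 × 1.18170 × 10^-19 ≈ 8.43 × 10^-19 ft·lbf.

8.43 × 10^-19 ft·lbf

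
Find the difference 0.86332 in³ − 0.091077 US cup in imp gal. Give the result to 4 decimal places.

0.86332 in³ = 0.00311197 imp gal and 0.091077 US cup = 0.00473984 imp gal.
0.00311197 − 0.00473984 ≈ -0.0016 imp gal.

-0.0016 imp gal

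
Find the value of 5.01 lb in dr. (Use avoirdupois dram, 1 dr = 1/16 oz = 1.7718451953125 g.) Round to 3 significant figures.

1280 dr

1 pound = 256.000 drams.
Then 5.01 × 256.000 ≈ 1280 dr.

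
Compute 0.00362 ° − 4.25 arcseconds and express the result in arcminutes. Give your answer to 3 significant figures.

0.00362 ° = 0.217200 arcmin and 4.25 arcsec = 0.0708333 arcmin.
0.217200 − 0.0708333 ≈ 0.146 arcmin.

0.146 arcmin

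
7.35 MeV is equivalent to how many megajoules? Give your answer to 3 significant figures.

1.18e-18 megajoules

1 MeV = 1.60218e-19 megajoules.
Then 7.35 × 1.60218e-19 ≈ 1.18e-18 MJ.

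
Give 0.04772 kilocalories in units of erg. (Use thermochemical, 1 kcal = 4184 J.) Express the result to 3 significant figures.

2.00 × 10^9 erg

1 kilocalorie = 4.18400 × 10^10 ergs.
Then 0.04772 × 4.18400 × 10^10 ≈ 2.00 × 10^9 erg.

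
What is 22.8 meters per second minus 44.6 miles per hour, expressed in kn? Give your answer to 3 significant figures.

22.8 m/s = 44.3197 kn and 44.6 mph = 38.7563 kn.
44.3197 − 38.7563 ≈ 5.56 kn.

5.56 kn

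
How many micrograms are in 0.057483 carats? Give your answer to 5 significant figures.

11497 μg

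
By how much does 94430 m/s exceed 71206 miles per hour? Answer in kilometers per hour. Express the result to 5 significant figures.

94430 m/s = 339948 km/h and 71206 mph = 114595 km/h.
339948 − 114595 ≈ 225350 km/h.

225350 km/h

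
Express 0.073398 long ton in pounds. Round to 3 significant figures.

164 lb

1 long ton = 2240.00 lb.
So 0.073398 × 2240.00 ≈ 164 lb.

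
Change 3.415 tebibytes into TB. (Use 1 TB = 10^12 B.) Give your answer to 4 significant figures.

1 tebibyte = 1.09951 terabytes.
3.415 × 1.09951 ≈ 3.755 TB.

3.755 terabytes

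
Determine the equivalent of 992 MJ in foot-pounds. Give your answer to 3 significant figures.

7.32 × 10^8 ft·lbf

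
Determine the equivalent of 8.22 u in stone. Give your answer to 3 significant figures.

1 u = 2.61490e-28 stone.
Thus 8.22 × 2.61490e-28 ≈ 2.15e-27 st.

2.15e-27 stone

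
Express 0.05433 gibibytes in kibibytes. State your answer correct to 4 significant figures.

1 gibibyte = 1.04858e+6 kibibytes.
Then 0.05433 × 1.04858e+6 ≈ 56970 KiB.

56970 KiB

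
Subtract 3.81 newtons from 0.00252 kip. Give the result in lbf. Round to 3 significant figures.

1.66 lbf

0.00252 kip = 2.52000 lbf and 3.81 N = 0.856522 lbf.
2.52000 − 0.856522 ≈ 1.66 lbf.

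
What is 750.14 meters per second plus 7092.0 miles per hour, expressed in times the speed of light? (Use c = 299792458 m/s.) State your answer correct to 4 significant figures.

1.308 × 10^-5 c

750.14 m/s = 2.50220 × 10^-6 c and 7092.0 mph = 1.05753 × 10^-5 c.
2.50220 × 10^-6 + 1.05753 × 10^-5 ≈ 1.308 × 10^-5 c.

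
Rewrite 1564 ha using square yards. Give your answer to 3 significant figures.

1.87e+7 square yards

1 hectare = 11959.9 yd².
Thus 1564 × 11959.9 ≈ 1.87e+7 yd².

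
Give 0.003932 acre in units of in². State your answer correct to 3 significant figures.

24700 square inches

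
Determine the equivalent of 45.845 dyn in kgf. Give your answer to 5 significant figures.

4.6749 × 10^-5 kgf

1 dyn = 1.01972 × 10^-6 kgf.
Thus 45.845 × 1.01972 × 10^-6 ≈ 4.6749 × 10^-5 kgf.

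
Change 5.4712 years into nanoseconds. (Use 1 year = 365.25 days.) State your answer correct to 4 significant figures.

1 yr = 3.15576 × 10^16 ns.
Thus 5.4712 × 3.15576 × 10^16 ≈ 1.727 × 10^17 ns.

1.727 × 10^17 ns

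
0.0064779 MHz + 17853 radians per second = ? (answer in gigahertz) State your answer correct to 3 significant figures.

9.32 × 10^-6 gigahertz

0.0064779 MHz = 6.47790 × 10^-6 GHz and 17853 rad/s = 2.84139 × 10^-6 GHz.
6.47790 × 10^-6 + 2.84139 × 10^-6 ≈ 9.32 × 10^-6 GHz.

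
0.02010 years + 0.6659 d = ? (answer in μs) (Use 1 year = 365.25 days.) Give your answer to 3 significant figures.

0.02010 yr = 6.34308 × 10^11 μs and 0.6659 d = 5.75338 × 10^10 μs.
6.34308 × 10^11 + 5.75338 × 10^10 ≈ 6.92 × 10^11 μs.

6.92 × 10^11 μs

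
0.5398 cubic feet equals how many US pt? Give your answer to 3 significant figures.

32.3 US pt

1 cubic foot = 59.8442 US pt.
Then 0.5398 × 59.8442 ≈ 32.3 US pt.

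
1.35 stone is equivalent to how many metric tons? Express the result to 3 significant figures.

0.00857 metric tons

1 st = 0.00635029 metric tons.
So 1.35 × 0.00635029 ≈ 0.00857 t.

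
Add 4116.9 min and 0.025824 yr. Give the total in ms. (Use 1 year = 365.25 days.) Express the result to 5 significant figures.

4116.9 min = 2.47014 × 10^8 ms and 0.025824 yr = 8.14943 × 10^8 ms.
2.47014 × 10^8 + 8.14943 × 10^8 ≈ 1.0620 × 10^9 ms.

1.0620 × 10^9 ms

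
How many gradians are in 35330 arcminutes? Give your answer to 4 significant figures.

1 arcminute = 0.0185185 grad.
35330 × 0.0185185 ≈ 654.3 grad.

654.3 gradians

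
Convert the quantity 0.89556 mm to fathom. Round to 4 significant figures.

0.0004897 fathoms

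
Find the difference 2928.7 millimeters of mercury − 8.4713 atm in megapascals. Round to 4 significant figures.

-0.4679 MPa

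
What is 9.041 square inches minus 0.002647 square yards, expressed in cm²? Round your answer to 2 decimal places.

9.041 in² = 58.3289 cm² and 0.002647 yd² = 22.1323 cm².
58.3289 − 22.1323 ≈ 36.20 cm².

36.20 square centimeters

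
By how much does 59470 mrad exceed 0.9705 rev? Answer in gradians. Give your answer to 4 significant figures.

3398 grad

59470 mrad = 3785.98 grad and 0.9705 rev = 388.200 grad.
3785.98 − 388.200 ≈ 3398 grad.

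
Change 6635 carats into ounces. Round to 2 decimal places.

46.81 ounces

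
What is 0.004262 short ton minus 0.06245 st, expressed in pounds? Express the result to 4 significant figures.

0.004262 short ton = 8.52400 lb and 0.06245 st = 0.874300 lb.
8.52400 − 0.874300 ≈ 7.650 lb.

7.650 pounds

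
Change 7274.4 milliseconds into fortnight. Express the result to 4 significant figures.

1 ms = 8.26720 × 10^-10 fortnight.
So 7274.4 × 8.26720 × 10^-10 ≈ 6.014 × 10^-6 fortnight.

6.014 × 10^-6 fortnights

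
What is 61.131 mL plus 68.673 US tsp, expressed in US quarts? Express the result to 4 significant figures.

0.4223 US qt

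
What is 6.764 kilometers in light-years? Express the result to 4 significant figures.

1 kilometer = 1.05700e-13 ly.
Thus 6.764 × 1.05700e-13 ≈ 7.150e-13 ly.

7.150e-13 ly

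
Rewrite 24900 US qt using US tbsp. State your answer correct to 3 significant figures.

1 US qt = 64.0000 US tbsp.
24900 × 64.0000 ≈ 1.59e+6 US tbsp.

1.59e+6 US tablespoons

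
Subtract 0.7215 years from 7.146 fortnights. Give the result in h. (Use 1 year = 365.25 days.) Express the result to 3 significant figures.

7.146 fortnight = 2401.06 h and 0.7215 yr = 6324.67 h.
2401.06 − 6324.67 ≈ -3920 h.

-3920 h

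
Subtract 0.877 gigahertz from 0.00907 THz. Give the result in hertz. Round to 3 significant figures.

0.00907 THz = 9.07000e+9 Hz and 0.877 GHz = 8.77000e+8 Hz.
9.07000e+9 − 8.77000e+8 ≈ 8.19e+9 Hz.

8.19e+9 hertz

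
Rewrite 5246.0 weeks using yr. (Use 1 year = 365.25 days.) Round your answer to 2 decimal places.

100.54 yr

1 wk = 0.0191650 yr.
5246.0 × 0.0191650 ≈ 100.54 yr.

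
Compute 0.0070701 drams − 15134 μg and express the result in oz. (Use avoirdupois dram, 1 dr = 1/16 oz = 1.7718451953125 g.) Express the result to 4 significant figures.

-9.195e-5 oz

0.0070701 dr = 0.00044188125 oz and 15134 μg = 0.00053383614 oz.
0.00044188125 − 0.00053383614 ≈ -9.195e-5 oz.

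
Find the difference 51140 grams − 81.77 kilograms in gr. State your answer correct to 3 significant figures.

-473000 gr

51140 g = 789211 gr and 81.77 kg = 1.26190e+6 gr.
789211 − 1.26190e+6 ≈ -473000 gr.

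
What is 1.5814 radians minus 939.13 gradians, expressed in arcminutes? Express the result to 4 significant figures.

1.5814 rad = 5436.45 arcmin and 939.13 grad = 50713.0 arcmin.
5436.45 − 50713.0 ≈ -45280 arcmin.

-45280 arcminutes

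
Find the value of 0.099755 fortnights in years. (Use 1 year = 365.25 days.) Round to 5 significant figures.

0.0038236 years

1 fortnight = 0.0383299 yr.
0.099755 × 0.0383299 ≈ 0.0038236 yr.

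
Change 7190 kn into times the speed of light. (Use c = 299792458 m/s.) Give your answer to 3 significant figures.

1 knot = 1.71600e-9 c.
So 7190 × 1.71600e-9 ≈ 1.23e-5 c.

1.23e-5 times the speed of light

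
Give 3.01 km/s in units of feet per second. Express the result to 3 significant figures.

9880 ft/s

1 kilometer per second = 3280.84 feet per second.
3.01 × 3280.84 ≈ 9880 ft/s.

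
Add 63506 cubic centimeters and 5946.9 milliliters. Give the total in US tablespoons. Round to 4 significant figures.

4697 US tablespoons

63506 cm³ = 4294.79 US tbsp and 5946.9 mL = 402.177 US tbsp.
4294.79 + 402.177 ≈ 4697 US tbsp.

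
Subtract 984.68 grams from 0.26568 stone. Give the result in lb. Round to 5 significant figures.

1.5487 lb

0.26568 st = 3.71952 lb and 984.68 g = 2.17085 lb.
3.71952 − 2.17085 ≈ 1.5487 lb.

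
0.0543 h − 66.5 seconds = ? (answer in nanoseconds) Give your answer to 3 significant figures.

0.0543 h = 1.95480e+11 ns and 66.5 s = 6.65000e+10 ns.
1.95480e+11 − 6.65000e+10 ≈ 1.29e+11 ns.

1.29e+11 nanoseconds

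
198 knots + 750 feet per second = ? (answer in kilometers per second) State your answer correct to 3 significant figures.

0.330 kilometers per second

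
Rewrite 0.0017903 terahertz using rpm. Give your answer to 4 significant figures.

1 THz = 6.00000e+13 rpm.
Thus 0.0017903 × 6.00000e+13 ≈ 1.074e+11 rpm.

1.074e+11 rpm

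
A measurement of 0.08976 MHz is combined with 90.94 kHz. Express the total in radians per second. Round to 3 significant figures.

0.08976 MHz = 563979 rad/s and 90.94 kHz = 571393 rad/s.
563979 + 571393 ≈ 1.14 × 10^6 rad/s.

1.14 × 10^6 rad/s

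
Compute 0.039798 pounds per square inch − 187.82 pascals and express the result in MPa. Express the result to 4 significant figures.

8.658e-5 MPa

0.039798 psi = 0.000274398 MPa and 187.82 Pa = 0.000187820 MPa.
0.000274398 − 0.000187820 ≈ 8.658e-5 MPa.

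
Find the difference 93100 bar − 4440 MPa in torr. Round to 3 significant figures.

93100 bar = 6.98307 × 10^7 torr and 4440 MPa = 3.33027 × 10^7 torr.
6.98307 × 10^7 − 3.33027 × 10^7 ≈ 3.65 × 10^7 torr.

3.65 × 10^7 torr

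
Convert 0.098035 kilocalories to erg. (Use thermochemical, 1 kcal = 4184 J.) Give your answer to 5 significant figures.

4.1018 × 10^9 erg

1 kilocalorie = 4.18400 × 10^10 erg.
So 0.098035 × 4.18400 × 10^10 ≈ 4.1018 × 10^9 erg.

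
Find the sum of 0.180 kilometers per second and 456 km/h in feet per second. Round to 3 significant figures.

0.180 km/s = 590.551 ft/s and 456 km/h = 415.573 ft/s.
590.551 + 415.573 ≈ 1010 ft/s.

1010 feet per second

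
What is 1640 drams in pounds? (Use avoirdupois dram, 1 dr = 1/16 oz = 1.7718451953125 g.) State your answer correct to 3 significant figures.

6.41 pounds

1 dr = 0.00390625 lb.
1640 × 0.00390625 ≈ 6.41 lb.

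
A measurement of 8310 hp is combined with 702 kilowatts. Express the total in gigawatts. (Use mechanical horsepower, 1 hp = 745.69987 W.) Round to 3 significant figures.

8310 hp = 0.00619677 GW and 702 kW = 0.000702000 GW.
0.00619677 + 0.000702000 ≈ 0.00690 GW.

0.00690 GW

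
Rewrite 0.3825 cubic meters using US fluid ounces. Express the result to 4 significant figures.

12930 US fluid ounces

1 m³ = 33814.0 US fl oz.
Then 0.3825 × 33814.0 ≈ 12930 US fl oz.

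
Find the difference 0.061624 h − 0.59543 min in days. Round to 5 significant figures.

0.061624 h = 0.00256767 d and 0.59543 min = 0.000413493 d.
0.00256767 − 0.000413493 ≈ 0.0021542 d.

0.0021542 d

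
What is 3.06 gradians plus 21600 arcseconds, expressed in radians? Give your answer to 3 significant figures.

3.06 grad = 0.0480664 rad and 21600 arcsec = 0.104720 rad.
0.0480664 + 0.104720 ≈ 0.153 rad.

0.153 rad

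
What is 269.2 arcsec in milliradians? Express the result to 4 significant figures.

1 arcsecond = 0.00484814 milliradians.
Then 269.2 × 0.00484814 ≈ 1.305 mrad.

1.305 milliradians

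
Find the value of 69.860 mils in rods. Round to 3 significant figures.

0.000353 rod

1 mil = 5.05051 × 10^-6 rod.
69.860 × 5.05051 × 10^-6 ≈ 0.000353 rod.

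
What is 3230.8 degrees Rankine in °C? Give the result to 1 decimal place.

°R = (°C + 273.15) × 9/5.
Applying the formula gives 1521.7 °C.

1521.7 °C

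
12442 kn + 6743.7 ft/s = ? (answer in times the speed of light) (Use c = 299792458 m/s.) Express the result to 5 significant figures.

2.8207e-5 c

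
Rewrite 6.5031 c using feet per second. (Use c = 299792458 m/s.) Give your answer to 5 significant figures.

6.3963 × 10^9 ft/s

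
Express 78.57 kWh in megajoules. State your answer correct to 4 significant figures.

282.9 megajoules

1 kilowatt-hour = 3.60000 megajoules.
78.57 × 3.60000 ≈ 282.9 MJ.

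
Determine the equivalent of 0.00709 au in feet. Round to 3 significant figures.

3.48 × 10^9 feet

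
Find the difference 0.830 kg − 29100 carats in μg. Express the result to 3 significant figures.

-4.99e+9 μg

0.830 kg = 8.30000e+8 μg and 29100 ct = 5.82000e+9 μg.
8.30000e+8 − 5.82000e+9 ≈ -4.99e+9 μg.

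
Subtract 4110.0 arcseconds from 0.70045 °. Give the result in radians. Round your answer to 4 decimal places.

-0.0077 rad

0.70045 ° = 0.0122252 rad and 4110.0 arcsec = 0.0199258 rad.
0.0122252 − 0.0199258 ≈ -0.0077 rad.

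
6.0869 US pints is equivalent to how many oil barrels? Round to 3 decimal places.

1 US pint = 0.00297619 bbl.
Thus 6.0869 × 0.00297619 ≈ 0.018 bbl.

0.018 oil barrels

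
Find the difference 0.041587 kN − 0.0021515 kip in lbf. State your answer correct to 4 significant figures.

7.198 lbf

0.041587 kN = 9.34913 lbf and 0.0021515 kip = 2.15150 lbf.
9.34913 − 2.15150 ≈ 7.198 lbf.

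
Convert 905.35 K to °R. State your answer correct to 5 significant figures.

°R = K × 9/5.
Applying the formula gives 1629.6 °R.

1629.6 °R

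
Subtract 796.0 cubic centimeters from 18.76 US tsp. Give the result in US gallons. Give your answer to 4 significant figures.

18.76 US tsp = 0.0244271 US gal and 796.0 cm³ = 0.210281 US gal.
0.0244271 − 0.210281 ≈ -0.1859 US gal.

-0.1859 US gal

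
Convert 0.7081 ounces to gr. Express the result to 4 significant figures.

309.8 grains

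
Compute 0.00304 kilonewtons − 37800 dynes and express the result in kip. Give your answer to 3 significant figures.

0.00304 kN = 0.000683419 kip and 37800 dyn = 8.49778e-5 kip.
0.000683419 − 8.49778e-5 ≈ 0.000598 kip.

0.000598 kip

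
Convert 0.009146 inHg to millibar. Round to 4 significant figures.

1 inHg = 33.8639 mbar.
0.009146 × 33.8639 ≈ 0.3097 mbar.

0.3097 mbar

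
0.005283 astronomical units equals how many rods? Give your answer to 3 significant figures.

1 au = 2.97459 × 10^10 rod.
Thus 0.005283 × 2.97459 × 10^10 ≈ 1.57 × 10^8 rod.

1.57 × 10^8 rods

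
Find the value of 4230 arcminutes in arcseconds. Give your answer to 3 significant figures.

1 arcmin = 60.0000 arcseconds.
4230 × 60.0000 ≈ 254000 arcsec.

254000 arcsec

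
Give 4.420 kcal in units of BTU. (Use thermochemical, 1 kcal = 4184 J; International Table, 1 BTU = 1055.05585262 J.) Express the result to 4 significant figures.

17.53 British thermal units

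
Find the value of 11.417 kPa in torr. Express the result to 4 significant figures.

85.63 torr

1 kPa = 7.50062 torr.
So 11.417 × 7.50062 ≈ 85.63 torr.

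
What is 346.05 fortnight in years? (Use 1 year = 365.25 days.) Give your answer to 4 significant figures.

13.26 yr

1 fortnight = 0.0383299 yr.
So 346.05 × 0.0383299 ≈ 13.26 yr.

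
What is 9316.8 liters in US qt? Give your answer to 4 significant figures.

9845 US quarts

1 liter = 1.05669 US quarts.
Then 9316.8 × 1.05669 ≈ 9845 US qt.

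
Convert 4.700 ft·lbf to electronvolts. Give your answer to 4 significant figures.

3.977 × 10^19 electronvolts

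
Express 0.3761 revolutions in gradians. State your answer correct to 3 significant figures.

150 grad

1 rev = 400.000 grad.
So 0.3761 × 400.000 ≈ 150 grad.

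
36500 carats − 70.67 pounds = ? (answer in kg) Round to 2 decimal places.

-24.76 kg

36500 ct = 7.30000 kg and 70.67 lb = 32.0554 kg.
7.30000 − 32.0554 ≈ -24.76 kg.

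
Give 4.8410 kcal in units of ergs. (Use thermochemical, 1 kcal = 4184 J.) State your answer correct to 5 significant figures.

2.0255 × 10^11 ergs

1 kilocalorie = 4.18400 × 10^10 erg.
4.8410 × 4.18400 × 10^10 ≈ 2.0255 × 10^11 erg.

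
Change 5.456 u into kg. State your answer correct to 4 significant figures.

9.060 × 10^-27 kg

1 atomic mass unit = 1.66054 × 10^-27 kilograms.
Then 5.456 × 1.66054 × 10^-27 ≈ 9.060 × 10^-27 kg.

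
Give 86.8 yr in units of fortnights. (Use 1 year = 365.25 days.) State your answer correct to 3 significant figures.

1 yr = 26.0893 fortnight.
Thus 86.8 × 26.0893 ≈ 2260 fortnight.

2260 fortnight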